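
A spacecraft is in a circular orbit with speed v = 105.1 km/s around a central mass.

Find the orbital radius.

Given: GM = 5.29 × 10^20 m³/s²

Convert to SI: v = 105.1 km/s = 105100 m/s.
For a circular orbit, v² = GM / r, so r = GM / v².
r = 5.29e+20 / (105100)² m ≈ 4.789e+10 m = 4.789 × 10^10 m.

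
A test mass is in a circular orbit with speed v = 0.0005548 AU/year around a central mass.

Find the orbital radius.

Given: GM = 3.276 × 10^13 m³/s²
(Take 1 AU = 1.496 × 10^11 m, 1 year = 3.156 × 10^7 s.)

Convert to SI: v = 0.0005548 AU/year = 2.62985 m/s.
For a circular orbit, v² = GM / r, so r = GM / v².
r = 3.276e+13 / (2.62985)² m ≈ 4.737e+12 m = 31.66 AU.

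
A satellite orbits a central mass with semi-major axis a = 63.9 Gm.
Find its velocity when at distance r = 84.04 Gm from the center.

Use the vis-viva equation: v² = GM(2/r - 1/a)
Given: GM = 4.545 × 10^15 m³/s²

Convert to SI: a = 63.9 Gm = 6.39e+10 m; r = 84.04 Gm = 8.404e+10 m.
Vis-viva: v = √(GM · (2/r − 1/a)).
2/r − 1/a = 2/8.404e+10 − 1/6.39e+10 = 8.14874e-12 m⁻¹.
v = √(4.545e+15 · 8.14874e-12) m/s ≈ 192.4 m/s = 192.4 m/s.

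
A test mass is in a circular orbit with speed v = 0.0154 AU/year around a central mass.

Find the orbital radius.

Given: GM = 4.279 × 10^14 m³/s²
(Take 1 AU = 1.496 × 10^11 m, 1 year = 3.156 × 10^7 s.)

Convert to SI: v = 0.0154 AU/year = 72.9987 m/s.
For a circular orbit, v² = GM / r, so r = GM / v².
r = 4.279e+14 / (72.9987)² m ≈ 8.03e+10 m = 0.5368 AU.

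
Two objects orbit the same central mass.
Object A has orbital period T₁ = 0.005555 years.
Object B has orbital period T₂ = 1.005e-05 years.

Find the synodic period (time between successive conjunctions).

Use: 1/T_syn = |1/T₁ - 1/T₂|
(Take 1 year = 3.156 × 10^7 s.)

Convert to SI: T₁ = 0.005555 years = 175316 s; T₂ = 1.005e-05 years = 317.178 s.
T_syn = |T₁ · T₂ / (T₁ − T₂)|.
T_syn = |175316 · 317.178 / (175316 − 317.178)| s ≈ 317.8 s = 1.007e-05 years.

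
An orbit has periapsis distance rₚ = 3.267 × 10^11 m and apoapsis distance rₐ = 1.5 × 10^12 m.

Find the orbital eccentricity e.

e = (rₐ − rₚ) / (rₐ + rₚ).
e = (1.5e+12 − 3.267e+11) / (1.5e+12 + 3.267e+11) = 1.1733e+12 / 1.8267e+12 ≈ 0.6423.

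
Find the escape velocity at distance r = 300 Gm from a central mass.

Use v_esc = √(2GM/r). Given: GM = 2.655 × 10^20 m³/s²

Convert to SI: r = 300 Gm = 3e+11 m.
Escape velocity comes from setting total energy to zero: ½v² − GM/r = 0 ⇒ v_esc = √(2GM / r).
v_esc = √(2 · 2.655e+20 / 3e+11) m/s ≈ 4.207e+04 m/s = 42.07 km/s.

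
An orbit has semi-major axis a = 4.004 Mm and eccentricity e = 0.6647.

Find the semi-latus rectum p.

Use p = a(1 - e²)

Convert to SI: a = 4.004 Mm = 4.004e+06 m.
p = a (1 − e²).
p = 4.004e+06 · (1 − (0.6647)²) = 4.004e+06 · 0.558174 ≈ 2.235e+06 m = 2.235 Mm.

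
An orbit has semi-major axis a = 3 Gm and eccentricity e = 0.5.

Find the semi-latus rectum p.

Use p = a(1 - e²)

Convert to SI: a = 3 Gm = 3e+09 m.
p = a (1 − e²).
p = 3e+09 · (1 − (0.5)²) = 3e+09 · 0.75 ≈ 2.25e+09 m = 2.25 Gm.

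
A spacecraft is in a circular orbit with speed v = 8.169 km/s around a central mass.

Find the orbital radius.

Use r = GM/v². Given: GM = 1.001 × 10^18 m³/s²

Convert to SI: v = 8.169 km/s = 8169 m/s.
For a circular orbit, v² = GM / r, so r = GM / v².
r = 1.001e+18 / (8169)² m ≈ 1.5e+10 m = 15 Gm.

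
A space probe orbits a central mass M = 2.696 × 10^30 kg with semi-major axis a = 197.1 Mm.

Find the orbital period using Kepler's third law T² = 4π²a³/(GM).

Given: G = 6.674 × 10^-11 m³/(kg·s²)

Convert to SI: a = 197.1 Mm = 1.971e+08 m.
GM = G · M = 6.674e-11 · 2.696e+30 = 1.79931e+20 m³/s².
Kepler's third law: T = 2π √(a³ / GM).
Substituting a = 1.971e+08 m and GM = 1.79931e+20 m³/s²:
T = 2π √((1.971e+08)³ / 1.79931e+20) s
T ≈ 1296 s = 21.6 minutes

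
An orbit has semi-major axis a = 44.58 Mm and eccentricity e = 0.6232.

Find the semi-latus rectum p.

Convert to SI: a = 44.58 Mm = 4.458e+07 m.
p = a (1 − e²).
p = 4.458e+07 · (1 − (0.6232)²) = 4.458e+07 · 0.611622 ≈ 2.727e+07 m = 27.27 Mm.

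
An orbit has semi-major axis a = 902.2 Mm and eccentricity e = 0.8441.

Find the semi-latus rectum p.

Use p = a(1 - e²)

Convert to SI: a = 902.2 Mm = 9.022e+08 m.
p = a (1 − e²).
p = 9.022e+08 · (1 − (0.8441)²) = 9.022e+08 · 0.287495 ≈ 2.594e+08 m = 259.4 Mm.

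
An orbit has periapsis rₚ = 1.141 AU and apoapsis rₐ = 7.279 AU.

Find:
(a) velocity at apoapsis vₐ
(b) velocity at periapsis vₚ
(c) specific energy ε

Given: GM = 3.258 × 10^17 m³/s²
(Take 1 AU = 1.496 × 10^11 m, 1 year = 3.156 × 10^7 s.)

Convert to SI: rₚ = 1.141 AU = 1.70694e+11 m; rₐ = 7.279 AU = 1.08894e+12 m.
(a) With a = (rₚ + rₐ)/2 = 6.29816e+11 m, vₐ = √(GM (2/rₐ − 1/a)) = √(3.258e+17 · (2/1.08894e+12 − 1/6.29816e+11)) m/s ≈ 284.8 m/s
(b) With a = (rₚ + rₐ)/2 = 6.29816e+11 m, vₚ = √(GM (2/rₚ − 1/a)) = √(3.258e+17 · (2/1.70694e+11 − 1/6.29816e+11)) m/s ≈ 1817 m/s
(c) With a = (rₚ + rₐ)/2 = 6.29816e+11 m, ε = −GM/(2a) = −3.258e+17/(2 · 6.29816e+11) J/kg ≈ -2.586e+05 J/kg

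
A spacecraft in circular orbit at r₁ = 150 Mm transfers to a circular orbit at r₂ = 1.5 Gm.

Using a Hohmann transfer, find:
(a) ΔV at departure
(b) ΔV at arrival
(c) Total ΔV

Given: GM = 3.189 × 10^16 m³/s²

Convert to SI: r₁ = 150 Mm = 1.5e+08 m; r₂ = 1.5 Gm = 1.5e+09 m.
Transfer semi-major axis: a_t = (r₁ + r₂)/2 = (1.5e+08 + 1.5e+09)/2 = 8.25e+08 m.
Circular speeds: v₁ = √(GM/r₁) = 14580.8 m/s, v₂ = √(GM/r₂) = 4610.86 m/s.
Transfer speeds (vis-viva v² = GM(2/r − 1/a_t)): v₁ᵗ = 19660.8 m/s, v₂ᵗ = 1966.08 m/s.
(a) ΔV₁ = |v₁ᵗ − v₁| ≈ 5080 m/s = 5.08 km/s.
(b) ΔV₂ = |v₂ − v₂ᵗ| ≈ 2645 m/s = 2.645 km/s.
(c) ΔV_total = ΔV₁ + ΔV₂ ≈ 7725 m/s = 7.725 km/s.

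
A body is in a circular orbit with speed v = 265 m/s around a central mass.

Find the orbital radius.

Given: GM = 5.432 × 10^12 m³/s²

For a circular orbit, v² = GM / r, so r = GM / v².
r = 5.432e+12 / (265)² m ≈ 7.735e+07 m = 7.735 × 10^7 m.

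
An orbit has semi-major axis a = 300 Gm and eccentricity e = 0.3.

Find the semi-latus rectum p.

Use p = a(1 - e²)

Convert to SI: a = 300 Gm = 3e+11 m.
p = a (1 − e²).
p = 3e+11 · (1 − (0.3)²) = 3e+11 · 0.91 ≈ 2.73e+11 m = 273 Gm.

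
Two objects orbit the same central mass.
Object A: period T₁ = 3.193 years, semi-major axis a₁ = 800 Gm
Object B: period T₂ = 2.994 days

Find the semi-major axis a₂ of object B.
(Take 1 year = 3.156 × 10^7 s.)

Convert to SI: T₁ = 3.193 years = 1.00771e+08 s; a₁ = 800 Gm = 8e+11 m; T₂ = 2.994 days = 258682 s.
Kepler's third law: (T₁/T₂)² = (a₁/a₂)³ ⇒ a₂ = a₁ · (T₂/T₁)^(2/3).
T₂/T₁ = 258682 / 1.00771e+08 = 0.00256702.
a₂ = 8e+11 · (0.00256702)^(2/3) m ≈ 1.5e+10 m = 15 Gm.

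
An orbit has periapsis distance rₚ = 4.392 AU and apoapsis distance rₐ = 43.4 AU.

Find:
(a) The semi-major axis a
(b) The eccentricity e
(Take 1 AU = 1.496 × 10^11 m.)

Convert to SI: rₚ = 4.392 AU = 6.57043e+11 m; rₐ = 43.4 AU = 6.49264e+12 m.
(a) a = (rₚ + rₐ) / 2 = (6.57043e+11 + 6.49264e+12) / 2 ≈ 3.575e+12 m = 23.9 AU.
(b) e = (rₐ − rₚ) / (rₐ + rₚ) = (6.49264e+12 − 6.57043e+11) / (6.49264e+12 + 6.57043e+11) ≈ 0.8162.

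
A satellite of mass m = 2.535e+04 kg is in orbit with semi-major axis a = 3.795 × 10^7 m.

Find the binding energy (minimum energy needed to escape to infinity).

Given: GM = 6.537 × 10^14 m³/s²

Total orbital energy is E = −GMm/(2a); binding energy is E_bind = −E = GMm/(2a).
E_bind = 6.537e+14 · 2.535e+04 / (2 · 3.795e+07) J ≈ 2.183e+11 J = 218.3 GJ.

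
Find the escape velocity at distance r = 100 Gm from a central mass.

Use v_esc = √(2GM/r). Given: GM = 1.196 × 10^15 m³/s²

Convert to SI: r = 100 Gm = 1e+11 m.
Escape velocity comes from setting total energy to zero: ½v² − GM/r = 0 ⇒ v_esc = √(2GM / r).
v_esc = √(2 · 1.196e+15 / 1e+11) m/s ≈ 154.7 m/s = 154.7 m/s.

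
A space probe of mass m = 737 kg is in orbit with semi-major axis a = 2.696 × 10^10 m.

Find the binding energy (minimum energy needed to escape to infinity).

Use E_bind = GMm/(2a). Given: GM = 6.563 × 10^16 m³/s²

Total orbital energy is E = −GMm/(2a); binding energy is E_bind = −E = GMm/(2a).
E_bind = 6.563e+16 · 737 / (2 · 2.696e+10) J ≈ 8.971e+08 J = 897.1 MJ.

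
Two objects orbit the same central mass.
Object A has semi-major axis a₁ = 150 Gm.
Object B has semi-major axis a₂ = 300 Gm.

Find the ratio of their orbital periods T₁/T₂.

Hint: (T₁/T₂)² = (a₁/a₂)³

Convert to SI: a₁ = 150 Gm = 1.5e+11 m; a₂ = 300 Gm = 3e+11 m.
From Kepler's third law, (T₁/T₂)² = (a₁/a₂)³, so T₁/T₂ = (a₁/a₂)^(3/2).
a₁/a₂ = 1.5e+11 / 3e+11 = 0.5.
T₁/T₂ = (0.5)^(3/2) ≈ 0.3536.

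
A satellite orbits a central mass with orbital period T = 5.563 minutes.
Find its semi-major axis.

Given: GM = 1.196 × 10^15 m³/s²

Convert to SI: T = 5.563 minutes = 333.78 s.
Invert Kepler's third law: a = (GM · T² / (4π²))^(1/3).
Substituting T = 333.78 s and GM = 1.196e+15 m³/s²:
a = (1.196e+15 · (333.78)² / (4π²))^(1/3) m
a ≈ 1.5e+06 m = 1.5 Mm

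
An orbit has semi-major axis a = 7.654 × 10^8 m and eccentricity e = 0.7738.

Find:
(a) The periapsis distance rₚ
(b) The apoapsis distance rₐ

(a) rₚ = a(1 − e) = 7.654e+08 · (1 − 0.7738) = 7.654e+08 · 0.2262 ≈ 1.731e+08 m = 1.731 × 10^8 m.
(b) rₐ = a(1 + e) = 7.654e+08 · (1 + 0.7738) = 7.654e+08 · 1.7738 ≈ 1.358e+09 m = 1.358 × 10^9 m.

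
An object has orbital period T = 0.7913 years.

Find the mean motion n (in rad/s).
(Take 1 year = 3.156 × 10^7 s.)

Convert to SI: T = 0.7913 years = 2.49734e+07 s.
n = 2π / T.
n = 2π / 2.49734e+07 s ≈ 2.516e-07 rad/s.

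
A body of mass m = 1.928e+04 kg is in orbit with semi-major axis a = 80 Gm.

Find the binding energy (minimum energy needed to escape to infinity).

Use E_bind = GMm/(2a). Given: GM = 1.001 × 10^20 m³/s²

Convert to SI: a = 80 Gm = 8e+10 m.
Total orbital energy is E = −GMm/(2a); binding energy is E_bind = −E = GMm/(2a).
E_bind = 1.001e+20 · 1.928e+04 / (2 · 8e+10) J ≈ 1.206e+13 J = 12.06 TJ.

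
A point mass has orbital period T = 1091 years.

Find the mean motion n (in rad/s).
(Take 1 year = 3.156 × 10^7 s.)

Convert to SI: T = 1091 years = 3.4432e+10 s.
n = 2π / T.
n = 2π / 3.4432e+10 s ≈ 1.825e-10 rad/s.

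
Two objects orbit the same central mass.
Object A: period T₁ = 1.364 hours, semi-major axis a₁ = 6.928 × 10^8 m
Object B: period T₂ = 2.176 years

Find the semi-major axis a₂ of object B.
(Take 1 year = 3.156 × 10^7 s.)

Convert to SI: T₁ = 1.364 hours = 4910.4 s; T₂ = 2.176 years = 6.86746e+07 s.
Kepler's third law: (T₁/T₂)² = (a₁/a₂)³ ⇒ a₂ = a₁ · (T₂/T₁)^(2/3).
T₂/T₁ = 6.86746e+07 / 4910.4 = 13985.5.
a₂ = 6.928e+08 · (13985.5)^(2/3) m ≈ 4.022e+11 m = 4.022 × 10^11 m.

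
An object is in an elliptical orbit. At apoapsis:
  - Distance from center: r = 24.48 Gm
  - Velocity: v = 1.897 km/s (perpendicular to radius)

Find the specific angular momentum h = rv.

Convert to SI: r = 24.48 Gm = 2.448e+10 m; v = 1.897 km/s = 1897 m/s.
With v perpendicular to r, h = r · v.
h = 2.448e+10 · 1897 m²/s ≈ 4.644e+13 m²/s.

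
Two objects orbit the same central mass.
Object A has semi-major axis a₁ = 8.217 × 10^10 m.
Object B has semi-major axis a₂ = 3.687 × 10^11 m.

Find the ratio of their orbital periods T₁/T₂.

From Kepler's third law, (T₁/T₂)² = (a₁/a₂)³, so T₁/T₂ = (a₁/a₂)^(3/2).
a₁/a₂ = 8.217e+10 / 3.687e+11 = 0.222864.
T₁/T₂ = (0.222864)^(3/2) ≈ 0.1052.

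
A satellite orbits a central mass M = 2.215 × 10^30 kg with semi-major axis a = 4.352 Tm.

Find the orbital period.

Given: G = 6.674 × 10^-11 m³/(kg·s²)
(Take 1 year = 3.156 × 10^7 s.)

Convert to SI: a = 4.352 Tm = 4.352e+12 m.
GM = G · M = 6.674e-11 · 2.215e+30 = 1.47829e+20 m³/s².
Kepler's third law: T = 2π √(a³ / GM).
Substituting a = 4.352e+12 m and GM = 1.47829e+20 m³/s²:
T = 2π √((4.352e+12)³ / 1.47829e+20) s
T ≈ 4.692e+09 s = 148.7 years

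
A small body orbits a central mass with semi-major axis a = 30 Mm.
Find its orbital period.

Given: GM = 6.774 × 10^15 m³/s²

Convert to SI: a = 30 Mm = 3e+07 m.
Kepler's third law: T = 2π √(a³ / GM).
Substituting a = 3e+07 m and GM = 6.774e+15 m³/s²:
T = 2π √((3e+07)³ / 6.774e+15) s
T ≈ 1.254e+04 s = 3.484 hours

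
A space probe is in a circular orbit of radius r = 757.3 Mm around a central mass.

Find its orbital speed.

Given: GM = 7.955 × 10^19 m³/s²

Convert to SI: r = 757.3 Mm = 7.573e+08 m.
For a circular orbit, gravity supplies the centripetal force, so v = √(GM / r).
v = √(7.955e+19 / 7.573e+08) m/s ≈ 3.241e+05 m/s = 324.1 km/s.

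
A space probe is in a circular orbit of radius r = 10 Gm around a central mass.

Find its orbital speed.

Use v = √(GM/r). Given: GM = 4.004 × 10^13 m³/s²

Convert to SI: r = 10 Gm = 1e+10 m.
For a circular orbit, gravity supplies the centripetal force, so v = √(GM / r).
v = √(4.004e+13 / 1e+10) m/s ≈ 63.28 m/s = 63.28 m/s.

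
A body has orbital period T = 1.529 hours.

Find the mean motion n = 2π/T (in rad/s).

Convert to SI: T = 1.529 hours = 5504.4 s.
n = 2π / T.
n = 2π / 5504.4 s ≈ 0.001141 rad/s.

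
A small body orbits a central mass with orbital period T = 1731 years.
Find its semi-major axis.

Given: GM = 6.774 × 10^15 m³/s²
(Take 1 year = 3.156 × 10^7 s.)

Convert to SI: T = 1731 years = 5.46304e+10 s.
Invert Kepler's third law: a = (GM · T² / (4π²))^(1/3).
Substituting T = 5.46304e+10 s and GM = 6.774e+15 m³/s²:
a = (6.774e+15 · (5.46304e+10)² / (4π²))^(1/3) m
a ≈ 8.001e+11 m = 800.1 Gm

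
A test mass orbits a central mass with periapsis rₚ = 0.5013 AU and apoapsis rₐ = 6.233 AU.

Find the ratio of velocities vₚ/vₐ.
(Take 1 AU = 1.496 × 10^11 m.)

Convert to SI: rₚ = 0.5013 AU = 7.49945e+10 m; rₐ = 6.233 AU = 9.32457e+11 m.
Conservation of angular momentum gives rₚvₚ = rₐvₐ, so vₚ/vₐ = rₐ/rₚ.
vₚ/vₐ = 9.32457e+11 / 7.49945e+10 ≈ 12.43.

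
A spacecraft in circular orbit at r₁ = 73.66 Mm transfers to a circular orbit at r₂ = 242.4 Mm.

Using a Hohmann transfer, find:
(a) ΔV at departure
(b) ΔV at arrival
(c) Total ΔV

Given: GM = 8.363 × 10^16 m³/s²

Convert to SI: r₁ = 73.66 Mm = 7.366e+07 m; r₂ = 242.4 Mm = 2.424e+08 m.
Transfer semi-major axis: a_t = (r₁ + r₂)/2 = (7.366e+07 + 2.424e+08)/2 = 1.5803e+08 m.
Circular speeds: v₁ = √(GM/r₁) = 33695 m/s, v₂ = √(GM/r₂) = 18574.4 m/s.
Transfer speeds (vis-viva v² = GM(2/r − 1/a_t)): v₁ᵗ = 41731.3 m/s, v₂ᵗ = 12681.2 m/s.
(a) ΔV₁ = |v₁ᵗ − v₁| ≈ 8036 m/s = 8.036 km/s.
(b) ΔV₂ = |v₂ − v₂ᵗ| ≈ 5893 m/s = 5.893 km/s.
(c) ΔV_total = ΔV₁ + ΔV₂ ≈ 1.393e+04 m/s = 13.93 km/s.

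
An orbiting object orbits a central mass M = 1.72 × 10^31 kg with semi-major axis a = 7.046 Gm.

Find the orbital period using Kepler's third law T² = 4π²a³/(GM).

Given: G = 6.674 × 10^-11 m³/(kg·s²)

Convert to SI: a = 7.046 Gm = 7.046e+09 m.
GM = G · M = 6.674e-11 · 1.72e+31 = 1.14793e+21 m³/s².
Kepler's third law: T = 2π √(a³ / GM).
Substituting a = 7.046e+09 m and GM = 1.14793e+21 m³/s²:
T = 2π √((7.046e+09)³ / 1.14793e+21) s
T ≈ 1.097e+05 s = 1.269 days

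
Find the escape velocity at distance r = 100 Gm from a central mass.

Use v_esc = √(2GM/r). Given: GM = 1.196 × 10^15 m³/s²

Convert to SI: r = 100 Gm = 1e+11 m.
Escape velocity comes from setting total energy to zero: ½v² − GM/r = 0 ⇒ v_esc = √(2GM / r).
v_esc = √(2 · 1.196e+15 / 1e+11) m/s ≈ 154.7 m/s = 154.7 m/s.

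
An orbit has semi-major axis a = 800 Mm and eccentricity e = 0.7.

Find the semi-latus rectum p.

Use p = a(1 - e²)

Convert to SI: a = 800 Mm = 8e+08 m.
p = a (1 − e²).
p = 8e+08 · (1 − (0.7)²) = 8e+08 · 0.51 ≈ 4.08e+08 m = 408 Mm.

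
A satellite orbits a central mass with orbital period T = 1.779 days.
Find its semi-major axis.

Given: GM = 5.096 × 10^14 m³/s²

Convert to SI: T = 1.779 days = 153706 s.
Invert Kepler's third law: a = (GM · T² / (4π²))^(1/3).
Substituting T = 153706 s and GM = 5.096e+14 m³/s²:
a = (5.096e+14 · (153706)² / (4π²))^(1/3) m
a ≈ 6.731e+07 m = 67.31 Mm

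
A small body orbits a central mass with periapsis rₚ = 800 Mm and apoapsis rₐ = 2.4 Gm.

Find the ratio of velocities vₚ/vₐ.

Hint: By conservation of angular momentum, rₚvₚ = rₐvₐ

Convert to SI: rₚ = 800 Mm = 8e+08 m; rₐ = 2.4 Gm = 2.4e+09 m.
Conservation of angular momentum gives rₚvₚ = rₐvₐ, so vₚ/vₐ = rₐ/rₚ.
vₚ/vₐ = 2.4e+09 / 8e+08 ≈ 3.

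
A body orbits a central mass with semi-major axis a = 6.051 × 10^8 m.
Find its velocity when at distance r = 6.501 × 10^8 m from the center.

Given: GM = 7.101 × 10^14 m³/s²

Vis-viva: v = √(GM · (2/r − 1/a)).
2/r − 1/a = 2/6.501e+08 − 1/6.051e+08 = 1.42383e-09 m⁻¹.
v = √(7.101e+14 · 1.42383e-09) m/s ≈ 1006 m/s = 1.006 km/s.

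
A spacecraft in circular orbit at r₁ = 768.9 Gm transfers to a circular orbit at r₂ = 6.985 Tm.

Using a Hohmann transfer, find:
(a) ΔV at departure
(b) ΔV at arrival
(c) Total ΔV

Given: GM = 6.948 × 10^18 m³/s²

Convert to SI: r₁ = 768.9 Gm = 7.689e+11 m; r₂ = 6.985 Tm = 6.985e+12 m.
Transfer semi-major axis: a_t = (r₁ + r₂)/2 = (7.689e+11 + 6.985e+12)/2 = 3.87695e+12 m.
Circular speeds: v₁ = √(GM/r₁) = 3006.04 m/s, v₂ = √(GM/r₂) = 997.348 m/s.
Transfer speeds (vis-viva v² = GM(2/r − 1/a_t)): v₁ᵗ = 4034.9 m/s, v₂ᵗ = 444.157 m/s.
(a) ΔV₁ = |v₁ᵗ − v₁| ≈ 1029 m/s = 1.029 km/s.
(b) ΔV₂ = |v₂ − v₂ᵗ| ≈ 553.2 m/s = 553.2 m/s.
(c) ΔV_total = ΔV₁ + ΔV₂ ≈ 1582 m/s = 1.582 km/s.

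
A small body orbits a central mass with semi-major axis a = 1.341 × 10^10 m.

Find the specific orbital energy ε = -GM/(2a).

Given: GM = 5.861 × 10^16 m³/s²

ε = −GM / (2a).
ε = −5.861e+16 / (2 · 1.341e+10) J/kg ≈ -2.185e+06 J/kg = -2.185 MJ/kg.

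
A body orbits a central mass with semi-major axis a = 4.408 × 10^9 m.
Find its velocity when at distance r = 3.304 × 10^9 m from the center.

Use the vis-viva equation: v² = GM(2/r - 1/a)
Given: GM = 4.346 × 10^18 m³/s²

Vis-viva: v = √(GM · (2/r − 1/a)).
2/r − 1/a = 2/3.304e+09 − 1/4.408e+09 = 3.78467e-10 m⁻¹.
v = √(4.346e+18 · 3.78467e-10) m/s ≈ 4.056e+04 m/s = 40.56 km/s.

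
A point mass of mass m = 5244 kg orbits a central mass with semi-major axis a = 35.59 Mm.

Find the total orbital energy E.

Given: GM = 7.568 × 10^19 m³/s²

Convert to SI: a = 35.59 Mm = 3.559e+07 m.
E = −GMm / (2a).
E = −7.568e+19 · 5244 / (2 · 3.559e+07) J ≈ -5.576e+15 J = -5.576 PJ.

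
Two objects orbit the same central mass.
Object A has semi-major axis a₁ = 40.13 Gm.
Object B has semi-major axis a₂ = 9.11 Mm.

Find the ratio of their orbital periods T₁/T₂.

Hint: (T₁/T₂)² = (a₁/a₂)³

Convert to SI: a₁ = 40.13 Gm = 4.013e+10 m; a₂ = 9.11 Mm = 9.11e+06 m.
From Kepler's third law, (T₁/T₂)² = (a₁/a₂)³, so T₁/T₂ = (a₁/a₂)^(3/2).
a₁/a₂ = 4.013e+10 / 9.11e+06 = 4405.05.
T₁/T₂ = (4405.05)^(3/2) ≈ 2.924e+05.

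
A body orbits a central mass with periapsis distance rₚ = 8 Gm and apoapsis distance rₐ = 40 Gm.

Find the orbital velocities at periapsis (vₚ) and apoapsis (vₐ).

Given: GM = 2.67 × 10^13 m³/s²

Convert to SI: rₚ = 8 Gm = 8e+09 m; rₐ = 40 Gm = 4e+10 m.
Use the vis-viva equation v² = GM(2/r − 1/a) with a = (rₚ + rₐ)/2 = (8e+09 + 4e+10)/2 = 2.4e+10 m.
vₚ = √(GM · (2/rₚ − 1/a)) = √(2.67e+13 · (2/8e+09 − 1/2.4e+10)) m/s ≈ 74.58 m/s = 74.58 m/s.
vₐ = √(GM · (2/rₐ − 1/a)) = √(2.67e+13 · (2/4e+10 − 1/2.4e+10)) m/s ≈ 14.92 m/s = 14.92 m/s.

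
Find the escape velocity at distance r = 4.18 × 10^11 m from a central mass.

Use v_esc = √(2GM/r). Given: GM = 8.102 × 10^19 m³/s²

Escape velocity comes from setting total energy to zero: ½v² − GM/r = 0 ⇒ v_esc = √(2GM / r).
v_esc = √(2 · 8.102e+19 / 4.18e+11) m/s ≈ 1.969e+04 m/s = 19.69 km/s.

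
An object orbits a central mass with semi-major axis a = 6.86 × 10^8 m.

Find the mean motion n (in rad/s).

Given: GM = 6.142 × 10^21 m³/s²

n = √(GM / a³).
n = √(6.142e+21 / (6.86e+08)³) rad/s ≈ 0.004362 rad/s.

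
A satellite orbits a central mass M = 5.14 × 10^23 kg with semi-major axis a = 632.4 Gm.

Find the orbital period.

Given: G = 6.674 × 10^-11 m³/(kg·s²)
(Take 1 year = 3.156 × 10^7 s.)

Convert to SI: a = 632.4 Gm = 6.324e+11 m.
GM = G · M = 6.674e-11 · 5.14e+23 = 3.43044e+13 m³/s².
Kepler's third law: T = 2π √(a³ / GM).
Substituting a = 6.324e+11 m and GM = 3.43044e+13 m³/s²:
T = 2π √((6.324e+11)³ / 3.43044e+13) s
T ≈ 5.395e+11 s = 1.709e+04 years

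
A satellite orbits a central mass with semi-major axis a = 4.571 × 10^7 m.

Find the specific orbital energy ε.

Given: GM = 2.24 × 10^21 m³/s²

ε = −GM / (2a).
ε = −2.24e+21 / (2 · 4.571e+07) J/kg ≈ -2.45e+13 J/kg = -2.45e+04 GJ/kg.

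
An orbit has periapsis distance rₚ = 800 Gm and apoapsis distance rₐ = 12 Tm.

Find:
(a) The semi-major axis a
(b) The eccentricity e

Convert to SI: rₚ = 800 Gm = 8e+11 m; rₐ = 12 Tm = 1.2e+13 m.
(a) a = (rₚ + rₐ) / 2 = (8e+11 + 1.2e+13) / 2 ≈ 6.4e+12 m = 6.4 Tm.
(b) e = (rₐ − rₚ) / (rₐ + rₚ) = (1.2e+13 − 8e+11) / (1.2e+13 + 8e+11) ≈ 0.875.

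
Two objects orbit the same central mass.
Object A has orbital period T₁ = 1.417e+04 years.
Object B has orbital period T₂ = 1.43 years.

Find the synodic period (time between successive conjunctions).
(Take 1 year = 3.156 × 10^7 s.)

Convert to SI: T₁ = 1.417e+04 years = 4.47205e+11 s; T₂ = 1.43 years = 4.51308e+07 s.
T_syn = |T₁ · T₂ / (T₁ − T₂)|.
T_syn = |4.47205e+11 · 4.51308e+07 / (4.47205e+11 − 4.51308e+07)| s ≈ 4.514e+07 s = 1.43 years.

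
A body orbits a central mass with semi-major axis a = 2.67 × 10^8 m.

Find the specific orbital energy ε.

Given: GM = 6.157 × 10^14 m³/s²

ε = −GM / (2a).
ε = −6.157e+14 / (2 · 2.67e+08) J/kg ≈ -1.153e+06 J/kg = -1.153 MJ/kg.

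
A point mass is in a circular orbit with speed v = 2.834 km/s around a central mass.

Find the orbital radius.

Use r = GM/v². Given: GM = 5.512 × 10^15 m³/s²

Convert to SI: v = 2.834 km/s = 2834 m/s.
For a circular orbit, v² = GM / r, so r = GM / v².
r = 5.512e+15 / (2834)² m ≈ 6.863e+08 m = 6.863 × 10^8 m.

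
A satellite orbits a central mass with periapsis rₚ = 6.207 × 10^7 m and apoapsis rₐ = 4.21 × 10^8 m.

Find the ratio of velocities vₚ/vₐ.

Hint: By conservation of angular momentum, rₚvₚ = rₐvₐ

Conservation of angular momentum gives rₚvₚ = rₐvₐ, so vₚ/vₐ = rₐ/rₚ.
vₚ/vₐ = 4.21e+08 / 6.207e+07 ≈ 6.783.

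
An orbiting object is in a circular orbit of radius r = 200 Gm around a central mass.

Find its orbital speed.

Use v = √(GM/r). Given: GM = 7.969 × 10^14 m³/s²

Convert to SI: r = 200 Gm = 2e+11 m.
For a circular orbit, gravity supplies the centripetal force, so v = √(GM / r).
v = √(7.969e+14 / 2e+11) m/s ≈ 63.12 m/s = 63.12 m/s.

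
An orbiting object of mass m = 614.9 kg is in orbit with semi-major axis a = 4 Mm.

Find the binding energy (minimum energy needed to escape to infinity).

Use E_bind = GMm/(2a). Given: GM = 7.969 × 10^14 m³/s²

Convert to SI: a = 4 Mm = 4e+06 m.
Total orbital energy is E = −GMm/(2a); binding energy is E_bind = −E = GMm/(2a).
E_bind = 7.969e+14 · 614.9 / (2 · 4e+06) J ≈ 6.125e+10 J = 61.25 GJ.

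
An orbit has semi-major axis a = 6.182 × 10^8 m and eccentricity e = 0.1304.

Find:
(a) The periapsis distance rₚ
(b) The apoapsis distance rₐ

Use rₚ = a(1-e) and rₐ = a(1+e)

(a) rₚ = a(1 − e) = 6.182e+08 · (1 − 0.1304) = 6.182e+08 · 0.8696 ≈ 5.376e+08 m = 5.376 × 10^8 m.
(b) rₐ = a(1 + e) = 6.182e+08 · (1 + 0.1304) = 6.182e+08 · 1.1304 ≈ 6.988e+08 m = 6.988 × 10^8 m.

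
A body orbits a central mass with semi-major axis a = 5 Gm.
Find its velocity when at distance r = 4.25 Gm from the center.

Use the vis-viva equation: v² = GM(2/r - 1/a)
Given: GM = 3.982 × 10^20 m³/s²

Convert to SI: a = 5 Gm = 5e+09 m; r = 4.25 Gm = 4.25e+09 m.
Vis-viva: v = √(GM · (2/r − 1/a)).
2/r − 1/a = 2/4.25e+09 − 1/5e+09 = 2.70588e-10 m⁻¹.
v = √(3.982e+20 · 2.70588e-10) m/s ≈ 3.283e+05 m/s = 328.3 km/s.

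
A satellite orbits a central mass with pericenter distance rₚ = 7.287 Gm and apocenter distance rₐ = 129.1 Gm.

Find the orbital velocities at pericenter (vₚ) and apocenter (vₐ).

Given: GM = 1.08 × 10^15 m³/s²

Convert to SI: rₚ = 7.287 Gm = 7.287e+09 m; rₐ = 129.1 Gm = 1.291e+11 m.
Use the vis-viva equation v² = GM(2/r − 1/a) with a = (rₚ + rₐ)/2 = (7.287e+09 + 1.291e+11)/2 = 6.81935e+10 m.
vₚ = √(GM · (2/rₚ − 1/a)) = √(1.08e+15 · (2/7.287e+09 − 1/6.81935e+10)) m/s ≈ 529.7 m/s = 529.7 m/s.
vₐ = √(GM · (2/rₐ − 1/a)) = √(1.08e+15 · (2/1.291e+11 − 1/6.81935e+10)) m/s ≈ 29.9 m/s = 29.9 m/s.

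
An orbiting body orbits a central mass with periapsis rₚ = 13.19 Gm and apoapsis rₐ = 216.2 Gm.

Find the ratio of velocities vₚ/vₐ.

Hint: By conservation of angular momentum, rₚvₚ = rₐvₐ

Convert to SI: rₚ = 13.19 Gm = 1.319e+10 m; rₐ = 216.2 Gm = 2.162e+11 m.
Conservation of angular momentum gives rₚvₚ = rₐvₐ, so vₚ/vₐ = rₐ/rₚ.
vₚ/vₐ = 2.162e+11 / 1.319e+10 ≈ 16.39.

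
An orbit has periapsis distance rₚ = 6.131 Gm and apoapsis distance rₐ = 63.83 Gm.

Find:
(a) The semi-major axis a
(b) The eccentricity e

Convert to SI: rₚ = 6.131 Gm = 6.131e+09 m; rₐ = 63.83 Gm = 6.383e+10 m.
(a) a = (rₚ + rₐ) / 2 = (6.131e+09 + 6.383e+10) / 2 ≈ 3.498e+10 m = 34.98 Gm.
(b) e = (rₐ − rₚ) / (rₐ + rₚ) = (6.383e+10 − 6.131e+09) / (6.383e+10 + 6.131e+09) ≈ 0.8247.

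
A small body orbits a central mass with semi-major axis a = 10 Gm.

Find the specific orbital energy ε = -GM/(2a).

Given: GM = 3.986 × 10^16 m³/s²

Convert to SI: a = 10 Gm = 1e+10 m.
ε = −GM / (2a).
ε = −3.986e+16 / (2 · 1e+10) J/kg ≈ -1.993e+06 J/kg = -1.993 MJ/kg.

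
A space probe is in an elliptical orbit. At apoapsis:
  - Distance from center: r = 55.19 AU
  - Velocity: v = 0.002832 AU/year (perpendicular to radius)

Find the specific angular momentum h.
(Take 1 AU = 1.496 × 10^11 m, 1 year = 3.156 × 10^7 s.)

Convert to SI: r = 55.19 AU = 8.25642e+12 m; v = 0.002832 AU/year = 13.4242 m/s.
With v perpendicular to r, h = r · v.
h = 8.25642e+12 · 13.4242 m²/s ≈ 1.108e+14 m²/s.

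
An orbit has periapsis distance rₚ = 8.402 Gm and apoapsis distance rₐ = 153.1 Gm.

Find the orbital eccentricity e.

Convert to SI: rₚ = 8.402 Gm = 8.402e+09 m; rₐ = 153.1 Gm = 1.531e+11 m.
e = (rₐ − rₚ) / (rₐ + rₚ).
e = (1.531e+11 − 8.402e+09) / (1.531e+11 + 8.402e+09) = 1.44698e+11 / 1.61502e+11 ≈ 0.896.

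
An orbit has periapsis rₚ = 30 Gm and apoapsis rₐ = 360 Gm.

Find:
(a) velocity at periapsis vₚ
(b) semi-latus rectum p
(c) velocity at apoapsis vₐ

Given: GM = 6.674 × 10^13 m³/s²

Convert to SI: rₚ = 30 Gm = 3e+10 m; rₐ = 360 Gm = 3.6e+11 m.
(a) With a = (rₚ + rₐ)/2 = 1.95e+11 m, vₚ = √(GM (2/rₚ − 1/a)) = √(6.674e+13 · (2/3e+10 − 1/1.95e+11)) m/s ≈ 64.09 m/s
(b) From a = (rₚ + rₐ)/2 = 1.95e+11 m and e = (rₐ − rₚ)/(rₐ + rₚ) = 0.846154, p = a(1 − e²) = 1.95e+11 · (1 − (0.846154)²) ≈ 5.538e+10 m
(c) With a = (rₚ + rₐ)/2 = 1.95e+11 m, vₐ = √(GM (2/rₐ − 1/a)) = √(6.674e+13 · (2/3.6e+11 − 1/1.95e+11)) m/s ≈ 5.341 m/s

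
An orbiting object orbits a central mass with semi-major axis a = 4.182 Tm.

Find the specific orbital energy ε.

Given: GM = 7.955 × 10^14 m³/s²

Convert to SI: a = 4.182 Tm = 4.182e+12 m.
ε = −GM / (2a).
ε = −7.955e+14 / (2 · 4.182e+12) J/kg ≈ -95.11 J/kg = -95.11 J/kg.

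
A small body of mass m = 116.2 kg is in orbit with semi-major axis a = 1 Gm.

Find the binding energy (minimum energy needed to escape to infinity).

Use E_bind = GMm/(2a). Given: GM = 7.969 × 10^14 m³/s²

Convert to SI: a = 1 Gm = 1e+09 m.
Total orbital energy is E = −GMm/(2a); binding energy is E_bind = −E = GMm/(2a).
E_bind = 7.969e+14 · 116.2 / (2 · 1e+09) J ≈ 4.63e+07 J = 46.3 MJ.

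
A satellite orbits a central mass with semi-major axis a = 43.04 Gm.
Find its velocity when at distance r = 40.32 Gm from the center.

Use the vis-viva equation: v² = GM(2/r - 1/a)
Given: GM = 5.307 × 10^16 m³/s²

Convert to SI: a = 43.04 Gm = 4.304e+10 m; r = 40.32 Gm = 4.032e+10 m.
Vis-viva: v = √(GM · (2/r − 1/a)).
2/r − 1/a = 2/4.032e+10 − 1/4.304e+10 = 2.6369e-11 m⁻¹.
v = √(5.307e+16 · 2.6369e-11) m/s ≈ 1183 m/s = 1.183 km/s.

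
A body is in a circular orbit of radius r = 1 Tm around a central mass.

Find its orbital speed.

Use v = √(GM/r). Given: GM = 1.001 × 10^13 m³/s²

Convert to SI: r = 1 Tm = 1e+12 m.
For a circular orbit, gravity supplies the centripetal force, so v = √(GM / r).
v = √(1.001e+13 / 1e+12) m/s ≈ 3.164 m/s = 3.164 m/s.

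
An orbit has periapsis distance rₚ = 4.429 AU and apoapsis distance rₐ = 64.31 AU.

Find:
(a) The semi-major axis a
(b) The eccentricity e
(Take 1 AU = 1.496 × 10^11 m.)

Convert to SI: rₚ = 4.429 AU = 6.62578e+11 m; rₐ = 64.31 AU = 9.62078e+12 m.
(a) a = (rₚ + rₐ) / 2 = (6.62578e+11 + 9.62078e+12) / 2 ≈ 5.142e+12 m = 34.37 AU.
(b) e = (rₐ − rₚ) / (rₐ + rₚ) = (9.62078e+12 − 6.62578e+11) / (9.62078e+12 + 6.62578e+11) ≈ 0.8711.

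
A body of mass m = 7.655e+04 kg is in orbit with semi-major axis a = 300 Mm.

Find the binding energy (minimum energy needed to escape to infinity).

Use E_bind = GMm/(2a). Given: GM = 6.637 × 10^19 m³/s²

Convert to SI: a = 300 Mm = 3e+08 m.
Total orbital energy is E = −GMm/(2a); binding energy is E_bind = −E = GMm/(2a).
E_bind = 6.637e+19 · 7.655e+04 / (2 · 3e+08) J ≈ 8.468e+15 J = 8.468 PJ.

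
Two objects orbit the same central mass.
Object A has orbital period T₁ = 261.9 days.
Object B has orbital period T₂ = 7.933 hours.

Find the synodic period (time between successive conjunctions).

Convert to SI: T₁ = 261.9 days = 2.26282e+07 s; T₂ = 7.933 hours = 28558.8 s.
T_syn = |T₁ · T₂ / (T₁ − T₂)|.
T_syn = |2.26282e+07 · 28558.8 / (2.26282e+07 − 28558.8)| s ≈ 2.859e+04 s = 7.943 hours.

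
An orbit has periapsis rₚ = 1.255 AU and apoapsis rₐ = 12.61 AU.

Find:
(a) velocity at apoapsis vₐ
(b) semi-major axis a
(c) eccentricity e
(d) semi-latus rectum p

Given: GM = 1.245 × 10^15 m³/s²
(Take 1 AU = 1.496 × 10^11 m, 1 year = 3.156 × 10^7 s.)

Convert to SI: rₚ = 1.255 AU = 1.87748e+11 m; rₐ = 12.61 AU = 1.88646e+12 m.
(a) With a = (rₚ + rₐ)/2 = 1.0371e+12 m, vₐ = √(GM (2/rₐ − 1/a)) = √(1.245e+15 · (2/1.88646e+12 − 1/1.0371e+12)) m/s ≈ 10.93 m/s
(b) a = (rₚ + rₐ)/2 = (1.87748e+11 + 1.88646e+12)/2 ≈ 1.037e+12 m
(c) e = (rₐ − rₚ)/(rₐ + rₚ) = (1.88646e+12 − 1.87748e+11)/(1.88646e+12 + 1.87748e+11) ≈ 0.819
(d) From a = (rₚ + rₐ)/2 = 1.0371e+12 m and e = (rₐ − rₚ)/(rₐ + rₚ) = 0.818969, p = a(1 − e²) = 1.0371e+12 · (1 − (0.818969)²) ≈ 3.415e+11 m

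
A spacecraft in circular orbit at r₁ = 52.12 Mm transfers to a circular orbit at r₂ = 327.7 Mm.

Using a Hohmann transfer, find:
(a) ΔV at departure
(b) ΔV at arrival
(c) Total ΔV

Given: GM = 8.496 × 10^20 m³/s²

Convert to SI: r₁ = 52.12 Mm = 5.212e+07 m; r₂ = 327.7 Mm = 3.277e+08 m.
Transfer semi-major axis: a_t = (r₁ + r₂)/2 = (5.212e+07 + 3.277e+08)/2 = 1.8991e+08 m.
Circular speeds: v₁ = √(GM/r₁) = 4.03743e+06 m/s, v₂ = √(GM/r₂) = 1.61016e+06 m/s.
Transfer speeds (vis-viva v² = GM(2/r − 1/a_t)): v₁ᵗ = 5.30358e+06 m/s, v₂ᵗ = 843524 m/s.
(a) ΔV₁ = |v₁ᵗ − v₁| ≈ 1.266e+06 m/s = 1266 km/s.
(b) ΔV₂ = |v₂ − v₂ᵗ| ≈ 7.666e+05 m/s = 766.6 km/s.
(c) ΔV_total = ΔV₁ + ΔV₂ ≈ 2.033e+06 m/s = 2033 km/s.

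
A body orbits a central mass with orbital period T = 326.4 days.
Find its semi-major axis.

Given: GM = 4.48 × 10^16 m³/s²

Convert to SI: T = 326.4 days = 2.8201e+07 s.
Invert Kepler's third law: a = (GM · T² / (4π²))^(1/3).
Substituting T = 2.8201e+07 s and GM = 4.48e+16 m³/s²:
a = (4.48e+16 · (2.8201e+07)² / (4π²))^(1/3) m
a ≈ 9.664e+09 m = 9.664 Gm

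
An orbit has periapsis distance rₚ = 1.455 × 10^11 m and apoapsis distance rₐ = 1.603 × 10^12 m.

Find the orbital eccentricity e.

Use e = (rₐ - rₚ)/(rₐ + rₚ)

e = (rₐ − rₚ) / (rₐ + rₚ).
e = (1.603e+12 − 1.455e+11) / (1.603e+12 + 1.455e+11) = 1.4575e+12 / 1.7485e+12 ≈ 0.8336.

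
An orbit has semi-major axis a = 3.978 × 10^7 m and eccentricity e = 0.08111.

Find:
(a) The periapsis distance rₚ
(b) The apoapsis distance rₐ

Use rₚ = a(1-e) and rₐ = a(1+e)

(a) rₚ = a(1 − e) = 3.978e+07 · (1 − 0.08111) = 3.978e+07 · 0.91889 ≈ 3.655e+07 m = 3.655 × 10^7 m.
(b) rₐ = a(1 + e) = 3.978e+07 · (1 + 0.08111) = 3.978e+07 · 1.08111 ≈ 4.301e+07 m = 4.301 × 10^7 m.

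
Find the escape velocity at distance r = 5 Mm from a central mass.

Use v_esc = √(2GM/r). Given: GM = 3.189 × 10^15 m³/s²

Convert to SI: r = 5 Mm = 5e+06 m.
Escape velocity comes from setting total energy to zero: ½v² − GM/r = 0 ⇒ v_esc = √(2GM / r).
v_esc = √(2 · 3.189e+15 / 5e+06) m/s ≈ 3.572e+04 m/s = 35.72 km/s.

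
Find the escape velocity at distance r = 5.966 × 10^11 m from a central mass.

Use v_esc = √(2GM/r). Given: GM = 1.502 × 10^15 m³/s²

Escape velocity comes from setting total energy to zero: ½v² − GM/r = 0 ⇒ v_esc = √(2GM / r).
v_esc = √(2 · 1.502e+15 / 5.966e+11) m/s ≈ 70.96 m/s = 70.96 m/s.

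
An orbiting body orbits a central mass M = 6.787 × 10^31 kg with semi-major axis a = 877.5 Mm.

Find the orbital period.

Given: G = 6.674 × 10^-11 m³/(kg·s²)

Convert to SI: a = 877.5 Mm = 8.775e+08 m.
GM = G · M = 6.674e-11 · 6.787e+31 = 4.52964e+21 m³/s².
Kepler's third law: T = 2π √(a³ / GM).
Substituting a = 8.775e+08 m and GM = 4.52964e+21 m³/s²:
T = 2π √((8.775e+08)³ / 4.52964e+21) s
T ≈ 2427 s = 40.45 minutes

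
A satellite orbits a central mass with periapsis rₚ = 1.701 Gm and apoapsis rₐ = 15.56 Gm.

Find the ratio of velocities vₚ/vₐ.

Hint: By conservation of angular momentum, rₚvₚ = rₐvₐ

Convert to SI: rₚ = 1.701 Gm = 1.701e+09 m; rₐ = 15.56 Gm = 1.556e+10 m.
Conservation of angular momentum gives rₚvₚ = rₐvₐ, so vₚ/vₐ = rₐ/rₚ.
vₚ/vₐ = 1.556e+10 / 1.701e+09 ≈ 9.148.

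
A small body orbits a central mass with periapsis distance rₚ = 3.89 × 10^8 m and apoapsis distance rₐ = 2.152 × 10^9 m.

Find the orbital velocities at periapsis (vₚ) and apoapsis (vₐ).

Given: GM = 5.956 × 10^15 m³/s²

Use the vis-viva equation v² = GM(2/r − 1/a) with a = (rₚ + rₐ)/2 = (3.89e+08 + 2.152e+09)/2 = 1.2705e+09 m.
vₚ = √(GM · (2/rₚ − 1/a)) = √(5.956e+15 · (2/3.89e+08 − 1/1.2705e+09)) m/s ≈ 5093 m/s = 5.093 km/s.
vₐ = √(GM · (2/rₐ − 1/a)) = √(5.956e+15 · (2/2.152e+09 − 1/1.2705e+09)) m/s ≈ 920.5 m/s = 920.5 m/s.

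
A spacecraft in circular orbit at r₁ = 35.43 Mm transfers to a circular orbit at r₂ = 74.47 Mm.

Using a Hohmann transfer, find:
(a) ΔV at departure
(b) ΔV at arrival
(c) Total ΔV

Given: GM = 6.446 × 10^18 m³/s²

Convert to SI: r₁ = 35.43 Mm = 3.543e+07 m; r₂ = 74.47 Mm = 7.447e+07 m.
Transfer semi-major axis: a_t = (r₁ + r₂)/2 = (3.543e+07 + 7.447e+07)/2 = 5.495e+07 m.
Circular speeds: v₁ = √(GM/r₁) = 426540 m/s, v₂ = √(GM/r₂) = 294208 m/s.
Transfer speeds (vis-viva v² = GM(2/r − 1/a_t)): v₁ᵗ = 496554 m/s, v₂ᵗ = 236242 m/s.
(a) ΔV₁ = |v₁ᵗ − v₁| ≈ 7.001e+04 m/s = 70.01 km/s.
(b) ΔV₂ = |v₂ − v₂ᵗ| ≈ 5.797e+04 m/s = 57.97 km/s.
(c) ΔV_total = ΔV₁ + ΔV₂ ≈ 1.28e+05 m/s = 128 km/s.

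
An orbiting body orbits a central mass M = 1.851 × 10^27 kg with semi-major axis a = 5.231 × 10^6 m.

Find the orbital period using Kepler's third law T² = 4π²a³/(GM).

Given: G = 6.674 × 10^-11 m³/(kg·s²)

GM = G · M = 6.674e-11 · 1.851e+27 = 1.23536e+17 m³/s².
Kepler's third law: T = 2π √(a³ / GM).
Substituting a = 5.231e+06 m and GM = 1.23536e+17 m³/s²:
T = 2π √((5.231e+06)³ / 1.23536e+17) s
T ≈ 213.9 s = 3.565 minutes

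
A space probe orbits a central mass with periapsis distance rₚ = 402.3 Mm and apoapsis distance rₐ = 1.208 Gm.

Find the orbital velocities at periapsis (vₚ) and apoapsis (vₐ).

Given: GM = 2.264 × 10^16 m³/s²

Convert to SI: rₚ = 402.3 Mm = 4.023e+08 m; rₐ = 1.208 Gm = 1.208e+09 m.
Use the vis-viva equation v² = GM(2/r − 1/a) with a = (rₚ + rₐ)/2 = (4.023e+08 + 1.208e+09)/2 = 8.0515e+08 m.
vₚ = √(GM · (2/rₚ − 1/a)) = √(2.264e+16 · (2/4.023e+08 − 1/8.0515e+08)) m/s ≈ 9189 m/s = 9.189 km/s.
vₐ = √(GM · (2/rₐ − 1/a)) = √(2.264e+16 · (2/1.208e+09 − 1/8.0515e+08)) m/s ≈ 3060 m/s = 3.06 km/s.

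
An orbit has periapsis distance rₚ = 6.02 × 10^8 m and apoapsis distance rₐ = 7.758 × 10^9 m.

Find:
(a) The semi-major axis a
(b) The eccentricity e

(a) a = (rₚ + rₐ) / 2 = (6.02e+08 + 7.758e+09) / 2 ≈ 4.18e+09 m = 4.18 × 10^9 m.
(b) e = (rₐ − rₚ) / (rₐ + rₚ) = (7.758e+09 − 6.02e+08) / (7.758e+09 + 6.02e+08) ≈ 0.856.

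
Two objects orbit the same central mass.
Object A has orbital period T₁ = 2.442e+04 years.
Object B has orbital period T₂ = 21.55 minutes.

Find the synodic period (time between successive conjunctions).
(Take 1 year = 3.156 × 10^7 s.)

Convert to SI: T₁ = 2.442e+04 years = 7.70695e+11 s; T₂ = 21.55 minutes = 1293 s.
T_syn = |T₁ · T₂ / (T₁ − T₂)|.
T_syn = |7.70695e+11 · 1293 / (7.70695e+11 − 1293)| s ≈ 1293 s = 21.55 minutes.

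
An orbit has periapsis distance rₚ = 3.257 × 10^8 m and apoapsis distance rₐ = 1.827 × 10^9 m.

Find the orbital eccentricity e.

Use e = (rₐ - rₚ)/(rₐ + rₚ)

e = (rₐ − rₚ) / (rₐ + rₚ).
e = (1.827e+09 − 3.257e+08) / (1.827e+09 + 3.257e+08) = 1.5013e+09 / 2.1527e+09 ≈ 0.6974.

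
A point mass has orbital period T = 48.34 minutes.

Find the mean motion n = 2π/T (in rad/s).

Convert to SI: T = 48.34 minutes = 2900.4 s.
n = 2π / T.
n = 2π / 2900.4 s ≈ 0.002166 rad/s.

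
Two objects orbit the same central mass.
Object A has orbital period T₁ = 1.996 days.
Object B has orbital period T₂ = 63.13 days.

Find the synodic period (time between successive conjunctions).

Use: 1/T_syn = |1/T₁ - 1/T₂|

Convert to SI: T₁ = 1.996 days = 172454 s; T₂ = 63.13 days = 5.45443e+06 s.
T_syn = |T₁ · T₂ / (T₁ − T₂)|.
T_syn = |172454 · 5.45443e+06 / (172454 − 5.45443e+06)| s ≈ 1.781e+05 s = 2.061 days.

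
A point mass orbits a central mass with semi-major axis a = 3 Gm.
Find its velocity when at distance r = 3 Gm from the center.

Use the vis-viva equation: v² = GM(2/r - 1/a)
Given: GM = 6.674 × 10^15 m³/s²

Convert to SI: a = 3 Gm = 3e+09 m; r = 3 Gm = 3e+09 m.
Vis-viva: v = √(GM · (2/r − 1/a)).
2/r − 1/a = 2/3e+09 − 1/3e+09 = 3.33333e-10 m⁻¹.
v = √(6.674e+15 · 3.33333e-10) m/s ≈ 1492 m/s = 1.492 km/s.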